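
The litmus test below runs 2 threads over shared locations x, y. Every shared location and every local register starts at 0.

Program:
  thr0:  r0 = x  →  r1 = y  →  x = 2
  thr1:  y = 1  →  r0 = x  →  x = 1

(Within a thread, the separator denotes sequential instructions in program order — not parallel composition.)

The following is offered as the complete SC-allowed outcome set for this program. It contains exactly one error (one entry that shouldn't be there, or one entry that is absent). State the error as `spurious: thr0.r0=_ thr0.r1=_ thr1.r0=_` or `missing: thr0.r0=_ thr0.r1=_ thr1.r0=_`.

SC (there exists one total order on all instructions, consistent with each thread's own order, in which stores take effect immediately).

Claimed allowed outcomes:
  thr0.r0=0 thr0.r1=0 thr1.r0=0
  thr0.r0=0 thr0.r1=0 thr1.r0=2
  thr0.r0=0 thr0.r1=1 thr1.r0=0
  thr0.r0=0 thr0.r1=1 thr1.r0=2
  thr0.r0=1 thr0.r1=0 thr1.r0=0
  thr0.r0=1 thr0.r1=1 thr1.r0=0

spurious: thr0.r0=1 thr0.r1=0 thr1.r0=0

outcome vector order: (thr0.r0,thr0.r1,thr1.r0)
SC: 5 outcomes — {(0,0,0); (0,0,2); (0,1,0); (0,1,2); (1,1,0)}
claimed∖SC = {(1,0,0)}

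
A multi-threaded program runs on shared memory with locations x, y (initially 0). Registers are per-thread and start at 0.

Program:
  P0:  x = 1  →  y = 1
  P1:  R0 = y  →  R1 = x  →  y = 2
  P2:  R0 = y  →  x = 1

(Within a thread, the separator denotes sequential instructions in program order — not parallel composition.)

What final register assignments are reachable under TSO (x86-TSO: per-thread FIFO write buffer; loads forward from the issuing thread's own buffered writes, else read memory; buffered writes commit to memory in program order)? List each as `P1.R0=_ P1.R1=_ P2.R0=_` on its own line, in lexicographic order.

outcome vector order: (P1.R0,P1.R1,P2.R0)
|TSO outcomes| = 9

P1.R0=0 P1.R1=0 P2.R0=0
P1.R0=0 P1.R1=0 P2.R0=1
P1.R0=0 P1.R1=0 P2.R0=2
P1.R0=0 P1.R1=1 P2.R0=0
P1.R0=0 P1.R1=1 P2.R0=1
P1.R0=0 P1.R1=1 P2.R0=2
P1.R0=1 P1.R1=1 P2.R0=0
P1.R0=1 P1.R1=1 P2.R0=1
P1.R0=1 P1.R1=1 P2.R0=2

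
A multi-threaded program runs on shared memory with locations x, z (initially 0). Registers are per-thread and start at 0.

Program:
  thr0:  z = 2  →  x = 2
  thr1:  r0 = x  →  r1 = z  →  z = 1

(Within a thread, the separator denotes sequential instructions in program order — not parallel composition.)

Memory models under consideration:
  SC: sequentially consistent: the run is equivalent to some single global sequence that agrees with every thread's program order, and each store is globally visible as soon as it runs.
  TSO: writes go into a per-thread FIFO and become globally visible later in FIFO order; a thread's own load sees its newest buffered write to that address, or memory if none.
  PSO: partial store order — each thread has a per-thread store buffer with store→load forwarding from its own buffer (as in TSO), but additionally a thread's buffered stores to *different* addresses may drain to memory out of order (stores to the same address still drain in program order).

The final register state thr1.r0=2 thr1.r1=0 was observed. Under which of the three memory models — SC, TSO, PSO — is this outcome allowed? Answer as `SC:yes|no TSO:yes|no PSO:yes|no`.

outcome vector order: (thr1.r0,thr1.r1)
SC (3): 00; 02; 22
TSO (3): 00; 02; 22
PSO (4): 00; 02; 20; 22
target 20 ∈ {PSO}

SC:no TSO:no PSO:yes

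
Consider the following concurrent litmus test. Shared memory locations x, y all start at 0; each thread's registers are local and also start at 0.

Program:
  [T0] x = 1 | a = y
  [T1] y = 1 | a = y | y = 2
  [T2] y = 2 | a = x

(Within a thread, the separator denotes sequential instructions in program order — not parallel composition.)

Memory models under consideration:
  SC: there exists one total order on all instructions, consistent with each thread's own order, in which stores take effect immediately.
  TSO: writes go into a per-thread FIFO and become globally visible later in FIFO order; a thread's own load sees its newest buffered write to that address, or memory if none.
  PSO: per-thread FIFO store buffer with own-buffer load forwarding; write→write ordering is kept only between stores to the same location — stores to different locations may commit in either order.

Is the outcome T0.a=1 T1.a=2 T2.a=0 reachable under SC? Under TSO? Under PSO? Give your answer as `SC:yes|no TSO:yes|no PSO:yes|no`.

outcome vector order: (T0.a,T1.a,T2.a)
under SC → (0,1,1), (0,2,1), (1,1,0), (1,1,1), (1,2,1), (2,1,0), (2,1,1), (2,2,0), (2,2,1)
under TSO → (0,1,0), (0,1,1), (0,2,0), (0,2,1), (1,1,0), (1,1,1), (1,2,0), (1,2,1), (2,1,0), (2,1,1), (2,2,0), (2,2,1)
under PSO → (0,1,0), (0,1,1), (0,2,0), (0,2,1), (1,1,0), (1,1,1), (1,2,0), (1,2,1), (2,1,0), (2,1,1), (2,2,0), (2,2,1)
target (1,2,0) ∈ {TSO,PSO}

SC:no TSO:yes PSO:yes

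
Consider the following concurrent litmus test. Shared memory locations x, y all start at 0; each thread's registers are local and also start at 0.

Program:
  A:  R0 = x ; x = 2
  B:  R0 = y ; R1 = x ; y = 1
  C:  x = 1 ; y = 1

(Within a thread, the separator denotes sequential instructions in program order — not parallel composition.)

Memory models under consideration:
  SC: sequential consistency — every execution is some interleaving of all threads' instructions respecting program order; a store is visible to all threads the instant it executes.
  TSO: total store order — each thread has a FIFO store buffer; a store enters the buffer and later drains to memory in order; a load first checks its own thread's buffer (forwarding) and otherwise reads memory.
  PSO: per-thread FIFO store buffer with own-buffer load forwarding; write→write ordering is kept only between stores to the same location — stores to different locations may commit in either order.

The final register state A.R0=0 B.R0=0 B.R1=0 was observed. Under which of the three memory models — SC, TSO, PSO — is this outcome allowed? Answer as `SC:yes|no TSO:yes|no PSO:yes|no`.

outcome vector order: (A.R0,B.R0,B.R1)
[SC] allowed = {<0 0 0> <0 0 1> <0 0 2> <0 1 1> <0 1 2> <1 0 0> <1 0 1> <1 0 2> <1 1 1> <1 1 2>}
[TSO] allowed = {<0 0 0> <0 0 1> <0 0 2> <0 1 1> <0 1 2> <1 0 0> <1 0 1> <1 0 2> <1 1 1> <1 1 2>}
[PSO] allowed = {<0 0 0> <0 0 1> <0 0 2> <0 1 0> <0 1 1> <0 1 2> <1 0 0> <1 0 1> <1 0 2> <1 1 0> <1 1 1> <1 1 2>}
target <0 0 0> ∈ {SC,TSO,PSO}

SC:yes TSO:yes PSO:yes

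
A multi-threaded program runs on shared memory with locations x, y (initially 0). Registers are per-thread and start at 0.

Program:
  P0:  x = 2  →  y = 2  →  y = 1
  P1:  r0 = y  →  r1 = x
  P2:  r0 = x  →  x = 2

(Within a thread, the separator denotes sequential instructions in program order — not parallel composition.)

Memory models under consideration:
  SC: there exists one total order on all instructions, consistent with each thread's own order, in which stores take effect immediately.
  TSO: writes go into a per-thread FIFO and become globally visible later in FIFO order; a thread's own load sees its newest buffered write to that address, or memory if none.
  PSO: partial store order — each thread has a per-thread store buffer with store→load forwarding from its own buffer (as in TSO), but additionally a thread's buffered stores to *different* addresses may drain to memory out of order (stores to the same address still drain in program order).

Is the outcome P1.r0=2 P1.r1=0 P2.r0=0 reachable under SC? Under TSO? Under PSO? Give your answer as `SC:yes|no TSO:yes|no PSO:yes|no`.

SC:no TSO:no PSO:yes

outcome vector order: (P1.r0,P1.r1,P2.r0)
under SC → 0/0/0, 0/0/2, 0/2/0, 0/2/2, 1/2/0, 1/2/2, 2/2/0, 2/2/2
under TSO → 0/0/0, 0/0/2, 0/2/0, 0/2/2, 1/2/0, 1/2/2, 2/2/0, 2/2/2
under PSO → 0/0/0, 0/0/2, 0/2/0, 0/2/2, 1/0/0, 1/0/2, 1/2/0, 1/2/2, 2/0/0, 2/0/2, 2/2/0, 2/2/2
target 2/0/0 ∈ {PSO}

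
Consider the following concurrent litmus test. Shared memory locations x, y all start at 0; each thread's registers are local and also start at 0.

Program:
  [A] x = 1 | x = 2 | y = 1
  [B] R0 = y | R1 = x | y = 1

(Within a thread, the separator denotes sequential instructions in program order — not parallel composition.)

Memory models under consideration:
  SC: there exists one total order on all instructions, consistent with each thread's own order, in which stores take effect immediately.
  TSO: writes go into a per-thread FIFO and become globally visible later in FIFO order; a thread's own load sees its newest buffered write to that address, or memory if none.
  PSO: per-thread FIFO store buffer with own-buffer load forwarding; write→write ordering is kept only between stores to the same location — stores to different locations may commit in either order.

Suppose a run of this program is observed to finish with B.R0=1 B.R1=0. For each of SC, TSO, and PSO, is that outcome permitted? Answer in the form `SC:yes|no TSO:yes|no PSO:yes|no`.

SC:no TSO:no PSO:yes

outcome vector order: (B.R0,B.R1)
[SC] allowed = {0/0, 0/1, 0/2, 1/2}
[TSO] allowed = {0/0, 0/1, 0/2, 1/2}
[PSO] allowed = {0/0, 0/1, 0/2, 1/0, 1/1, 1/2}
target 1/0 ∈ {PSO}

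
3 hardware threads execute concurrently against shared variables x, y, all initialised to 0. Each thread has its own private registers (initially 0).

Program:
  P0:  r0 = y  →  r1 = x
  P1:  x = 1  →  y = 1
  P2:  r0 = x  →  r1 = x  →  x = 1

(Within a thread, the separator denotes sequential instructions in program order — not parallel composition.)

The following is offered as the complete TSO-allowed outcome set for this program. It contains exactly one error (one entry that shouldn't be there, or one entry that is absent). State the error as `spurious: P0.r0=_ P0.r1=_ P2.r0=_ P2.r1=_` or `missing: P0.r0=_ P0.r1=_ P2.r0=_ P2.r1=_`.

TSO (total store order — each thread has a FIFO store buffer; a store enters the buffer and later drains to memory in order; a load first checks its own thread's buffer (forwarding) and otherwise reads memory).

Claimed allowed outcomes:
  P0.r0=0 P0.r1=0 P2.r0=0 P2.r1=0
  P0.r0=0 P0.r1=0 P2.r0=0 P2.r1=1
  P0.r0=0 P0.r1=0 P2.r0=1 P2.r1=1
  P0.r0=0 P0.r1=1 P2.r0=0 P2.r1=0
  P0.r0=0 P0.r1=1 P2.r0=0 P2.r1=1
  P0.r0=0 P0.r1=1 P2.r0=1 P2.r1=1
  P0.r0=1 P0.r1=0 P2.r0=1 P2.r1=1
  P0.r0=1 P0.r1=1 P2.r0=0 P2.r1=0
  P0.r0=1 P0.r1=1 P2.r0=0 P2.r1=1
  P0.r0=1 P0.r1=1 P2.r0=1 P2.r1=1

outcome vector order: (P0.r0,P0.r1,P2.r0,P2.r1)
TSO: 9 outcomes — {0000; 0001; 0011; 0100; 0101; 0111; 1100; 1101; 1111}
claimed∖TSO = {1011}

spurious: P0.r0=1 P0.r1=0 P2.r0=1 P2.r1=1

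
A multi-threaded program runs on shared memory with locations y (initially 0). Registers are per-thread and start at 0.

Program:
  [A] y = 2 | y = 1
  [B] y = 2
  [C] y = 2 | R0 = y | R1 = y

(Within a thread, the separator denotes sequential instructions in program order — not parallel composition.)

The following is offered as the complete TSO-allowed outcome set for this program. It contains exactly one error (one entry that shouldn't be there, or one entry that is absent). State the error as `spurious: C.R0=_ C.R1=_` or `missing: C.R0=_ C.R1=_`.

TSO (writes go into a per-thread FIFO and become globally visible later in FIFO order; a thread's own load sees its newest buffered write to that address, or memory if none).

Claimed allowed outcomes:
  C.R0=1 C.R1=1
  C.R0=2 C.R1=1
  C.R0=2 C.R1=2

missing: C.R0=1 C.R1=2

outcome vector order: (C.R0,C.R1)
TSO: 4 outcomes — {1/1; 1/2; 2/1; 2/2}
TSO∖claimed = {1/2}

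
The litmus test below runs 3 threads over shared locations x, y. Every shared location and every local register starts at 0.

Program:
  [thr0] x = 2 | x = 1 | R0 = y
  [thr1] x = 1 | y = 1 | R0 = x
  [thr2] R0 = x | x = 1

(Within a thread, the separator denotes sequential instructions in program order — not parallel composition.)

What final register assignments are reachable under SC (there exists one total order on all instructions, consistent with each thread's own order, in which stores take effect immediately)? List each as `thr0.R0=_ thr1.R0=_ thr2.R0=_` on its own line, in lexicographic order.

thr0.R0=0 thr1.R0=1 thr2.R0=0
thr0.R0=0 thr1.R0=1 thr2.R0=1
thr0.R0=0 thr1.R0=1 thr2.R0=2
thr0.R0=1 thr1.R0=1 thr2.R0=0
thr0.R0=1 thr1.R0=1 thr2.R0=1
thr0.R0=1 thr1.R0=1 thr2.R0=2
thr0.R0=1 thr1.R0=2 thr2.R0=0
thr0.R0=1 thr1.R0=2 thr2.R0=1
thr0.R0=1 thr1.R0=2 thr2.R0=2

outcome vector order: (thr0.R0,thr1.R0,thr2.R0)
|SC outcomes| = 9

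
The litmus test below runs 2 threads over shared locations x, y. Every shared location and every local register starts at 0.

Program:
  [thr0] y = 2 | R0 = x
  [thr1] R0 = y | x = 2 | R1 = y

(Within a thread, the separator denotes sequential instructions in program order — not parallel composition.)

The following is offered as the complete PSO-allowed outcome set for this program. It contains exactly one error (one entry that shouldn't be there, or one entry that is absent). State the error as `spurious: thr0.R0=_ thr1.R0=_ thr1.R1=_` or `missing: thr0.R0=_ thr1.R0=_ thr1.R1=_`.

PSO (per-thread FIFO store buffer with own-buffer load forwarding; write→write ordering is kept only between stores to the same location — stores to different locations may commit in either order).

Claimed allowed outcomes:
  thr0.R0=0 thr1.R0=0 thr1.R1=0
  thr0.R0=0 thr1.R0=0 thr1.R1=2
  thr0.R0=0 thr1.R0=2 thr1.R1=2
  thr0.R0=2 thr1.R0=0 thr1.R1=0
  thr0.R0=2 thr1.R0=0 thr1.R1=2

outcome vector order: (thr0.R0,thr1.R0,thr1.R1)
PSO (6): <0 0 0>, <0 0 2>, <0 2 2>, <2 0 0>, <2 0 2>, <2 2 2>
PSO∖claimed = {<2 2 2>}

missing: thr0.R0=2 thr1.R0=2 thr1.R1=2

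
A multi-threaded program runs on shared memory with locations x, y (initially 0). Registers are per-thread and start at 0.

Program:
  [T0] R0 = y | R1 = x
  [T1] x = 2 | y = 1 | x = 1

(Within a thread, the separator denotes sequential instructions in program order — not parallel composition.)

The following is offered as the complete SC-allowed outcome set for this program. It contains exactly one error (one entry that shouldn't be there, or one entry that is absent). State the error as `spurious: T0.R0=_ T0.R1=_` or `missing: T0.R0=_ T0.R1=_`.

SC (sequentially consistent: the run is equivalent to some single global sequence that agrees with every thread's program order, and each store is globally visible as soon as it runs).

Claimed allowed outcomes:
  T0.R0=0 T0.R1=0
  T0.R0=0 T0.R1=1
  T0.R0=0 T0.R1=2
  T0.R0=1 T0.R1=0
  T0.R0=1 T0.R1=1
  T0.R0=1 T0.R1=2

spurious: T0.R0=1 T0.R1=0

outcome vector order: (T0.R0,T0.R1)
SC (5): (0,0), (0,1), (0,2), (1,1), (1,2)
claimed∖SC = {(1,0)}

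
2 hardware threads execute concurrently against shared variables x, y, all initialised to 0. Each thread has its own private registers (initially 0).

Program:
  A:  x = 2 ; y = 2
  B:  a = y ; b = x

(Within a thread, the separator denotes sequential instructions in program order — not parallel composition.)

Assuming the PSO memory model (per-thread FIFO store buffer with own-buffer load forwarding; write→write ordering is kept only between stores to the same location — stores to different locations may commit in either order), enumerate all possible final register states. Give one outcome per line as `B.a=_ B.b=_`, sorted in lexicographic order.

outcome vector order: (B.a,B.b)
|PSO outcomes| = 4

B.a=0 B.b=0
B.a=0 B.b=2
B.a=2 B.b=0
B.a=2 B.b=2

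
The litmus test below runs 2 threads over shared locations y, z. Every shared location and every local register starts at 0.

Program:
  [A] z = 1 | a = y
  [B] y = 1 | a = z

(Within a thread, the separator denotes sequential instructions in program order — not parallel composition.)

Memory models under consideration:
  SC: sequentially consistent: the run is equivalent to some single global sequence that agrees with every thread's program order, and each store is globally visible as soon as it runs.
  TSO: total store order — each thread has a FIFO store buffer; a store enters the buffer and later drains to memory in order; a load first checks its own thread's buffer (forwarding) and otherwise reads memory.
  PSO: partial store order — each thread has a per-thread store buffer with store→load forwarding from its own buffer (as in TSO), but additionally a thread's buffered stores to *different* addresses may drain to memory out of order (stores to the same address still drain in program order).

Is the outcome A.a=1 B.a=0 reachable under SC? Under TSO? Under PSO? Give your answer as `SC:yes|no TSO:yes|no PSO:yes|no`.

outcome vector order: (A.a,B.a)
[SC] allowed = {<0 1>; <1 0>; <1 1>}
[TSO] allowed = {<0 0>; <0 1>; <1 0>; <1 1>}
[PSO] allowed = {<0 0>; <0 1>; <1 0>; <1 1>}
target <1 0> ∈ {SC,TSO,PSO}

SC:yes TSO:yes PSO:yes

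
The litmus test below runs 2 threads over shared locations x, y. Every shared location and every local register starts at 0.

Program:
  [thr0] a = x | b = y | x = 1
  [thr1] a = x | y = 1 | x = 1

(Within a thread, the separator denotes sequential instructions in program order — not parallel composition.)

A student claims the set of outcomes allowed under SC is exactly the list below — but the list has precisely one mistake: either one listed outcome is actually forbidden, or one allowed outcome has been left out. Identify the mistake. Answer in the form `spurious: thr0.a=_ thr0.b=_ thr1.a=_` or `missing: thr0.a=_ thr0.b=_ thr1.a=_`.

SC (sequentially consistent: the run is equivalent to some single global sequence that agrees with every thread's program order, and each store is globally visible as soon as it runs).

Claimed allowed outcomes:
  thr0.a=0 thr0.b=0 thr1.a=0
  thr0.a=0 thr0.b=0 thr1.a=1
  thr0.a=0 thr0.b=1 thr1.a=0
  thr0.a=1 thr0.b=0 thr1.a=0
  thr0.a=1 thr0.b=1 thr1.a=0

spurious: thr0.a=1 thr0.b=0 thr1.a=0

outcome vector order: (thr0.a,thr0.b,thr1.a)
SC: 4 outcomes — {0/0/0, 0/0/1, 0/1/0, 1/1/0}
claimed∖SC = {1/0/0}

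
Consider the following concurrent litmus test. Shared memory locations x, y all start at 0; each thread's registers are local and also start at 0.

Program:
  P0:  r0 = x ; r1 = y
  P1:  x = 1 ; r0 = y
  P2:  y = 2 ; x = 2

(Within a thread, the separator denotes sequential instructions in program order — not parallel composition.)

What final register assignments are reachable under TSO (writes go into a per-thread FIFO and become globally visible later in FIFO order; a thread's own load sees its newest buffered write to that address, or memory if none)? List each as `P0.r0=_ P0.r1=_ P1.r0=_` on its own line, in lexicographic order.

outcome vector order: (P0.r0,P0.r1,P1.r0)
|TSO outcomes| = 10

P0.r0=0 P0.r1=0 P1.r0=0
P0.r0=0 P0.r1=0 P1.r0=2
P0.r0=0 P0.r1=2 P1.r0=0
P0.r0=0 P0.r1=2 P1.r0=2
P0.r0=1 P0.r1=0 P1.r0=0
P0.r0=1 P0.r1=0 P1.r0=2
P0.r0=1 P0.r1=2 P1.r0=0
P0.r0=1 P0.r1=2 P1.r0=2
P0.r0=2 P0.r1=2 P1.r0=0
P0.r0=2 P0.r1=2 P1.r0=2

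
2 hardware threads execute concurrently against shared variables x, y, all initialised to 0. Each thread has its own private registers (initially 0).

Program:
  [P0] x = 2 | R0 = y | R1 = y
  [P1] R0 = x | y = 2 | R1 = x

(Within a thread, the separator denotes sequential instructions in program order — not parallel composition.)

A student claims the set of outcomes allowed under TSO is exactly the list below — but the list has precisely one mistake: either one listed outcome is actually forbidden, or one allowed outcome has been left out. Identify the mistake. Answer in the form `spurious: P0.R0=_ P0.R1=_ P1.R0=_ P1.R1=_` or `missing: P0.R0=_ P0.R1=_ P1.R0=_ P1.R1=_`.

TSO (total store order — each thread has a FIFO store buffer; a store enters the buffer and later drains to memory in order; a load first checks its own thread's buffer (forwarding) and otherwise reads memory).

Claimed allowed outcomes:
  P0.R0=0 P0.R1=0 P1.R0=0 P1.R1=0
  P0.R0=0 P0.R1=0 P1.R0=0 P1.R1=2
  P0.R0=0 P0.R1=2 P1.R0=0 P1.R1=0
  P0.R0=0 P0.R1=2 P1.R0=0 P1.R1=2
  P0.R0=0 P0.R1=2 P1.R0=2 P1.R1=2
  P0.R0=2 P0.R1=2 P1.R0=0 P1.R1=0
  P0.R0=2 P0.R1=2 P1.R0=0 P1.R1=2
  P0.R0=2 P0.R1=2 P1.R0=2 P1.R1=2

missing: P0.R0=0 P0.R1=0 P1.R0=2 P1.R1=2

outcome vector order: (P0.R0,P0.R1,P1.R0,P1.R1)
TSO: 9 outcomes — {<0 0 0 0>; <0 0 0 2>; <0 0 2 2>; <0 2 0 0>; <0 2 0 2>; <0 2 2 2>; <2 2 0 0>; <2 2 0 2>; <2 2 2 2>}
TSO∖claimed = {<0 0 2 2>}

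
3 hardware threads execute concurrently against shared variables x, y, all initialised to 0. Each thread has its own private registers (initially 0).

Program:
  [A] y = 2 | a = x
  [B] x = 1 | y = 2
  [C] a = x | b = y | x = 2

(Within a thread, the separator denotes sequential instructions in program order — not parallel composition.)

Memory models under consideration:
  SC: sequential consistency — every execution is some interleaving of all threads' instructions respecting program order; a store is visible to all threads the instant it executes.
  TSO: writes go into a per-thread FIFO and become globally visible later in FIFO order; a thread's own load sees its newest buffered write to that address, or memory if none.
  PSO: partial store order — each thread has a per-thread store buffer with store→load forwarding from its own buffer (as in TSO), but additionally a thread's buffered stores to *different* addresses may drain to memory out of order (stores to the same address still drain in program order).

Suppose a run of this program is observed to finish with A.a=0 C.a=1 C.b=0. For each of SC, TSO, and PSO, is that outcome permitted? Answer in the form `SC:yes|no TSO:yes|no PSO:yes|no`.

outcome vector order: (A.a,C.a,C.b)
under SC → <0 0 0>, <0 0 2>, <0 1 2>, <1 0 0>, <1 0 2>, <1 1 0>, <1 1 2>, <2 0 0>, <2 0 2>, <2 1 0>, <2 1 2>
under TSO → <0 0 0>, <0 0 2>, <0 1 0>, <0 1 2>, <1 0 0>, <1 0 2>, <1 1 0>, <1 1 2>, <2 0 0>, <2 0 2>, <2 1 0>, <2 1 2>
under PSO → <0 0 0>, <0 0 2>, <0 1 0>, <0 1 2>, <1 0 0>, <1 0 2>, <1 1 0>, <1 1 2>, <2 0 0>, <2 0 2>, <2 1 0>, <2 1 2>
target <0 1 0> ∈ {TSO,PSO}

SC:no TSO:yes PSO:yes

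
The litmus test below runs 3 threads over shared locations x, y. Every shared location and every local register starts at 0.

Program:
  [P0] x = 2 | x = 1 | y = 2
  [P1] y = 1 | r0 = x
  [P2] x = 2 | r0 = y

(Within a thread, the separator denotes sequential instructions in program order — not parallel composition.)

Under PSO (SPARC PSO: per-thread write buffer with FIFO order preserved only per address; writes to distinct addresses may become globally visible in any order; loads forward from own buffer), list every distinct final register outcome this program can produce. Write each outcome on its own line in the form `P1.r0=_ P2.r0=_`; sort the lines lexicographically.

P1.r0=0 P2.r0=0
P1.r0=0 P2.r0=1
P1.r0=0 P2.r0=2
P1.r0=1 P2.r0=0
P1.r0=1 P2.r0=1
P1.r0=1 P2.r0=2
P1.r0=2 P2.r0=0
P1.r0=2 P2.r0=1
P1.r0=2 P2.r0=2

outcome vector order: (P1.r0,P2.r0)
|PSO outcomes| = 9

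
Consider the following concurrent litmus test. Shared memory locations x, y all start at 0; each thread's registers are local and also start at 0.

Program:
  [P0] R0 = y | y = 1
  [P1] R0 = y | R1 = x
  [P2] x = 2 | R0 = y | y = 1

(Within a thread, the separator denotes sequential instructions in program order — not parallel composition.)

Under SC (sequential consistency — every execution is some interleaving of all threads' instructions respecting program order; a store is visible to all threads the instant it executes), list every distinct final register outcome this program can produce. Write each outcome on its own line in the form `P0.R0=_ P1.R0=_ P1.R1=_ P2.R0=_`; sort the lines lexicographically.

P0.R0=0 P1.R0=0 P1.R1=0 P2.R0=0
P0.R0=0 P1.R0=0 P1.R1=0 P2.R0=1
P0.R0=0 P1.R0=0 P1.R1=2 P2.R0=0
P0.R0=0 P1.R0=0 P1.R1=2 P2.R0=1
P0.R0=0 P1.R0=1 P1.R1=0 P2.R0=1
P0.R0=0 P1.R0=1 P1.R1=2 P2.R0=0
P0.R0=0 P1.R0=1 P1.R1=2 P2.R0=1
P0.R0=1 P1.R0=0 P1.R1=0 P2.R0=0
P0.R0=1 P1.R0=0 P1.R1=2 P2.R0=0
P0.R0=1 P1.R0=1 P1.R1=2 P2.R0=0

outcome vector order: (P0.R0,P1.R0,P1.R1,P2.R0)
|SC outcomes| = 10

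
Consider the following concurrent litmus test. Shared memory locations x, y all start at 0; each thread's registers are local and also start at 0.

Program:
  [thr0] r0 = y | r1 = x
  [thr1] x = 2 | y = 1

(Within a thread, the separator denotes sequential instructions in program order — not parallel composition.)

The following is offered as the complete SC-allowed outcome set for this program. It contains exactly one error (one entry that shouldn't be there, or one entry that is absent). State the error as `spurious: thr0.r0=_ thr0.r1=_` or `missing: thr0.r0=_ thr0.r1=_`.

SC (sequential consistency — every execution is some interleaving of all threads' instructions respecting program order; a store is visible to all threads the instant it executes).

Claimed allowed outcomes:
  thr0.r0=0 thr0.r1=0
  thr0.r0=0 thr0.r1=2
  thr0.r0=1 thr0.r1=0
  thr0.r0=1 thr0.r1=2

outcome vector order: (thr0.r0,thr0.r1)
SC: 3 outcomes — {00; 02; 12}
claimed∖SC = {10}

spurious: thr0.r0=1 thr0.r1=0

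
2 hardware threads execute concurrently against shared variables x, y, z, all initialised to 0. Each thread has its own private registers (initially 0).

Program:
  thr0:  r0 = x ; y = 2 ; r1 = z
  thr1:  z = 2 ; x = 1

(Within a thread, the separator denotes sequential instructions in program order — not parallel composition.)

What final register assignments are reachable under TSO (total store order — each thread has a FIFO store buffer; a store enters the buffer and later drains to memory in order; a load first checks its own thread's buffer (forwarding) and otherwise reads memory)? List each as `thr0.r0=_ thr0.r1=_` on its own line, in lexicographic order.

thr0.r0=0 thr0.r1=0
thr0.r0=0 thr0.r1=2
thr0.r0=1 thr0.r1=2

outcome vector order: (thr0.r0,thr0.r1)
|TSO outcomes| = 3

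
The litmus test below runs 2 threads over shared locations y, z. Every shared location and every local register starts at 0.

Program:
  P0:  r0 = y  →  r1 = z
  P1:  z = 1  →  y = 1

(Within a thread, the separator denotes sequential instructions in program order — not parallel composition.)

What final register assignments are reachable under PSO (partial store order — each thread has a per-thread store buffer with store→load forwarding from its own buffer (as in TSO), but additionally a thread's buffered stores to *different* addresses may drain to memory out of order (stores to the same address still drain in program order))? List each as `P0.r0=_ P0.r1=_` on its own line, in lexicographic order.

outcome vector order: (P0.r0,P0.r1)
|PSO outcomes| = 4

P0.r0=0 P0.r1=0
P0.r0=0 P0.r1=1
P0.r0=1 P0.r1=0
P0.r0=1 P0.r1=1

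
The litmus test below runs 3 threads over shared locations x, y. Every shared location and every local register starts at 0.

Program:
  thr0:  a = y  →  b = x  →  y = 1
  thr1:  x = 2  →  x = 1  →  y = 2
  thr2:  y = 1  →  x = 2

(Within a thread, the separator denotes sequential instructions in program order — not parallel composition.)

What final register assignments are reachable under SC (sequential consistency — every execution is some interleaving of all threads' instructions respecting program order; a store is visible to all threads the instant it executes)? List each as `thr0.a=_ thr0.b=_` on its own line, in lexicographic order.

thr0.a=0 thr0.b=0
thr0.a=0 thr0.b=1
thr0.a=0 thr0.b=2
thr0.a=1 thr0.b=0
thr0.a=1 thr0.b=1
thr0.a=1 thr0.b=2
thr0.a=2 thr0.b=1
thr0.a=2 thr0.b=2

outcome vector order: (thr0.a,thr0.b)
|SC outcomes| = 8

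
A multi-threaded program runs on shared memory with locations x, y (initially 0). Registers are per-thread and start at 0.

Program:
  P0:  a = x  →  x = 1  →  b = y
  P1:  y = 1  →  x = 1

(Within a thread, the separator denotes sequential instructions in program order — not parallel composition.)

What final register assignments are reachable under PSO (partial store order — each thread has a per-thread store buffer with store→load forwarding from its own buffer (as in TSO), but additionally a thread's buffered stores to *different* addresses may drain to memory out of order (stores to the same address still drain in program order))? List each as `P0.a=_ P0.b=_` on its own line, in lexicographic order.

outcome vector order: (P0.a,P0.b)
|PSO outcomes| = 4

P0.a=0 P0.b=0
P0.a=0 P0.b=1
P0.a=1 P0.b=0
P0.a=1 P0.b=1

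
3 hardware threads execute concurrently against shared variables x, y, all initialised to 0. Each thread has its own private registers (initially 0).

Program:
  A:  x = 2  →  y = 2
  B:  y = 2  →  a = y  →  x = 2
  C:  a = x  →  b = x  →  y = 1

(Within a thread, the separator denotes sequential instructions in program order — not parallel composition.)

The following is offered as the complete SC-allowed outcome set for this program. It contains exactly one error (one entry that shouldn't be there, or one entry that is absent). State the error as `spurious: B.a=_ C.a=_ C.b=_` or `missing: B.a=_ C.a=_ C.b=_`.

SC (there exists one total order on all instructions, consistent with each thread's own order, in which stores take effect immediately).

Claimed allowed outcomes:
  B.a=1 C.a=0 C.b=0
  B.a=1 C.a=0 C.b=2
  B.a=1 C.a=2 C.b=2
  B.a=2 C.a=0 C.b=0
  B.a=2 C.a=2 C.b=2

outcome vector order: (B.a,C.a,C.b)
[SC] allowed = {<1 0 0>, <1 0 2>, <1 2 2>, <2 0 0>, <2 0 2>, <2 2 2>}
SC∖claimed = {<2 0 2>}

missing: B.a=2 C.a=0 C.b=2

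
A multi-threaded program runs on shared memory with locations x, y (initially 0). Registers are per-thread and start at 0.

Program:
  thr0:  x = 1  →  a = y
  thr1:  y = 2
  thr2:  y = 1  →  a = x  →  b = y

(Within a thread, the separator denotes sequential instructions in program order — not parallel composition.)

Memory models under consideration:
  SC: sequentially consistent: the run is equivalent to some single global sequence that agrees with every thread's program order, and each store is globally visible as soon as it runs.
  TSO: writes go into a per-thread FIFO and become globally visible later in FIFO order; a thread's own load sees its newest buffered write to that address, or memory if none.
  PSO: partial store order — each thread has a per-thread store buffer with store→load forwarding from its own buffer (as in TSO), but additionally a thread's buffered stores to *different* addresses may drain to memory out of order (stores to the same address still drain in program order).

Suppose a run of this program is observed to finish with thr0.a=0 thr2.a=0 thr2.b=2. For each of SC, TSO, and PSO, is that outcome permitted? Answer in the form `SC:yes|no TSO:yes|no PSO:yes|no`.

SC:no TSO:yes PSO:yes

outcome vector order: (thr0.a,thr2.a,thr2.b)
[SC] allowed = {011 012 101 102 111 112 201 202 211 212}
[TSO] allowed = {001 002 011 012 101 102 111 112 201 202 211 212}
[PSO] allowed = {001 002 011 012 101 102 111 112 201 202 211 212}
target 002 ∈ {TSO,PSO}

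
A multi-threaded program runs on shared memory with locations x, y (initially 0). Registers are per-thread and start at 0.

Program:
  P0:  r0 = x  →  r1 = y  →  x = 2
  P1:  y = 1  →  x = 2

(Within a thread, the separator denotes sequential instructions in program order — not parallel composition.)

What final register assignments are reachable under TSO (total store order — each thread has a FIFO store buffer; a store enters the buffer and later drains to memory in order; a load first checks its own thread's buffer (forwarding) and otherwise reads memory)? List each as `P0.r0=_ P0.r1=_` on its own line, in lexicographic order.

outcome vector order: (P0.r0,P0.r1)
|TSO outcomes| = 3

P0.r0=0 P0.r1=0
P0.r0=0 P0.r1=1
P0.r0=2 P0.r1=1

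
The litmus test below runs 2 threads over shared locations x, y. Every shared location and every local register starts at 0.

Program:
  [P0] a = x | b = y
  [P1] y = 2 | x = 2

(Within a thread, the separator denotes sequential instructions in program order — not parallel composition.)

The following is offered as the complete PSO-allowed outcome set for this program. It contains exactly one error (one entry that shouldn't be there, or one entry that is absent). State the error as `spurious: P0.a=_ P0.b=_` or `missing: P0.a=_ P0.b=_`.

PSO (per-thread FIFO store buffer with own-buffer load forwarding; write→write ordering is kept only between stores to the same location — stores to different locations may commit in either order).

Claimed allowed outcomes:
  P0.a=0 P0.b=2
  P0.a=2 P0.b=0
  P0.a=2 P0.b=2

outcome vector order: (P0.a,P0.b)
under PSO → (0,0), (0,2), (2,0), (2,2)
PSO∖claimed = {(0,0)}

missing: P0.a=0 P0.b=0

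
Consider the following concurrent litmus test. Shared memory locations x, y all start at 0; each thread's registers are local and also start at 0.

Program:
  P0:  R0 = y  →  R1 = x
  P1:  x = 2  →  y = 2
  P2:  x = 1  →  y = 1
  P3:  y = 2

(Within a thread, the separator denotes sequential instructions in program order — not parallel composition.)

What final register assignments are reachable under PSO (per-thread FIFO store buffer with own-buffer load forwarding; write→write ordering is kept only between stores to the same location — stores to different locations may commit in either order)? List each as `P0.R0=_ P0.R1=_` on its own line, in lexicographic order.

outcome vector order: (P0.R0,P0.R1)
|PSO outcomes| = 9

P0.R0=0 P0.R1=0
P0.R0=0 P0.R1=1
P0.R0=0 P0.R1=2
P0.R0=1 P0.R1=0
P0.R0=1 P0.R1=1
P0.R0=1 P0.R1=2
P0.R0=2 P0.R1=0
P0.R0=2 P0.R1=1
P0.R0=2 P0.R1=2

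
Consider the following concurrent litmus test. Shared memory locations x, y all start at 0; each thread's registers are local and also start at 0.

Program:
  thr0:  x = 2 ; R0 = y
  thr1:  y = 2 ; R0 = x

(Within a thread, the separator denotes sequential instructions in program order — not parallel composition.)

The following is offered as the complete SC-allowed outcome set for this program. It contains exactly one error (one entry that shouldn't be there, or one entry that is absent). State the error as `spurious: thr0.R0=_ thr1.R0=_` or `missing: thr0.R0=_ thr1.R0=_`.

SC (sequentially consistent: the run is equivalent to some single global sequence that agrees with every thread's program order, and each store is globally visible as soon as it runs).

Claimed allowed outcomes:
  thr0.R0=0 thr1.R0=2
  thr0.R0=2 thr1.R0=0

outcome vector order: (thr0.R0,thr1.R0)
[SC] allowed = {(0,2), (2,0), (2,2)}
SC∖claimed = {(2,2)}

missing: thr0.R0=2 thr1.R0=2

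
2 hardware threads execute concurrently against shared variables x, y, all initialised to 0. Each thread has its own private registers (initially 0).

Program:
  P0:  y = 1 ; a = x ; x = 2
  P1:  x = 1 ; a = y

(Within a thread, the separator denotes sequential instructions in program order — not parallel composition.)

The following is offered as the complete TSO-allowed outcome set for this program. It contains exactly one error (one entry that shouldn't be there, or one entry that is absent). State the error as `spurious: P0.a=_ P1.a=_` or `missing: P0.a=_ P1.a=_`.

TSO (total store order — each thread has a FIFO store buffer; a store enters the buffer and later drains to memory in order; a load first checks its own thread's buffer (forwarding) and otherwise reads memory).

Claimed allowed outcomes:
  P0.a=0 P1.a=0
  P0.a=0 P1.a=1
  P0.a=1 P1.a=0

outcome vector order: (P0.a,P1.a)
under TSO → 00 01 10 11
TSO∖claimed = {11}

missing: P0.a=1 P1.a=1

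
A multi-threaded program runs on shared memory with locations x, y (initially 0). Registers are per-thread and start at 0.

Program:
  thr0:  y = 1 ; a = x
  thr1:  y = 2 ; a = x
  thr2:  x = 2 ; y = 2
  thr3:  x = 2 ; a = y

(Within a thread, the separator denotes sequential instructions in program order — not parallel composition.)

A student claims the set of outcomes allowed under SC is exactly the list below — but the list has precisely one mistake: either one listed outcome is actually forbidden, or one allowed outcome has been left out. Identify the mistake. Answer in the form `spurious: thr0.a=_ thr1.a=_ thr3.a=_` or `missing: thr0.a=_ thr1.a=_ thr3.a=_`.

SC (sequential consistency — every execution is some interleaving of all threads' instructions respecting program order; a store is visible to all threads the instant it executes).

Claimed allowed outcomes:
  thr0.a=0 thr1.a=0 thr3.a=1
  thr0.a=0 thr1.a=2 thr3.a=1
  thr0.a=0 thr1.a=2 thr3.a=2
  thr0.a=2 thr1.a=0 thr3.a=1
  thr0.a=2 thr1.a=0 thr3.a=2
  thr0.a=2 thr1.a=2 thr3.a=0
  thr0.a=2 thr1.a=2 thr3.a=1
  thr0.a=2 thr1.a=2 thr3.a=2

missing: thr0.a=0 thr1.a=0 thr3.a=2

outcome vector order: (thr0.a,thr1.a,thr3.a)
under SC → <0 0 1>; <0 0 2>; <0 2 1>; <0 2 2>; <2 0 1>; <2 0 2>; <2 2 0>; <2 2 1>; <2 2 2>
SC∖claimed = {<0 0 2>}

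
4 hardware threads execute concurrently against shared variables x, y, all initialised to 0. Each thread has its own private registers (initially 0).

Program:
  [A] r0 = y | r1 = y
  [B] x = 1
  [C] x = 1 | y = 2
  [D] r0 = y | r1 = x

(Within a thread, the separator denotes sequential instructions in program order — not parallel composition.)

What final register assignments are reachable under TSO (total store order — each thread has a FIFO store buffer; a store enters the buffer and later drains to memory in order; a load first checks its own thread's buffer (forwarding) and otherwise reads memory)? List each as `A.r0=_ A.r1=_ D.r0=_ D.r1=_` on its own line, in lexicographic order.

A.r0=0 A.r1=0 D.r0=0 D.r1=0
A.r0=0 A.r1=0 D.r0=0 D.r1=1
A.r0=0 A.r1=0 D.r0=2 D.r1=1
A.r0=0 A.r1=2 D.r0=0 D.r1=0
A.r0=0 A.r1=2 D.r0=0 D.r1=1
A.r0=0 A.r1=2 D.r0=2 D.r1=1
A.r0=2 A.r1=2 D.r0=0 D.r1=0
A.r0=2 A.r1=2 D.r0=0 D.r1=1
A.r0=2 A.r1=2 D.r0=2 D.r1=1

outcome vector order: (A.r0,A.r1,D.r0,D.r1)
|TSO outcomes| = 9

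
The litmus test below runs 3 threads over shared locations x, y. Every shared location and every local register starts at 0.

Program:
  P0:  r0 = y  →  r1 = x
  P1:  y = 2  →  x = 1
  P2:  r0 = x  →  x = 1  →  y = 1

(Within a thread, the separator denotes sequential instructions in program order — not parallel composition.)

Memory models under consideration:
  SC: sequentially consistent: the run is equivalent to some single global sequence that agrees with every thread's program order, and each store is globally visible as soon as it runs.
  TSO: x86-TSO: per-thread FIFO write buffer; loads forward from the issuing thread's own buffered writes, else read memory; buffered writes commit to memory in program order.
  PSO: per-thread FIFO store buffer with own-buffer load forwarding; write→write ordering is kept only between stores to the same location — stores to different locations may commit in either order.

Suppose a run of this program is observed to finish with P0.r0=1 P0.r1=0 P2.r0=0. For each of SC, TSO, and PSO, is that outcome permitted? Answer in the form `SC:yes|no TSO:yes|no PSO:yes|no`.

SC:no TSO:no PSO:yes

outcome vector order: (P0.r0,P0.r1,P2.r0)
under SC → <0 0 0> <0 0 1> <0 1 0> <0 1 1> <1 1 0> <1 1 1> <2 0 0> <2 0 1> <2 1 0> <2 1 1>
under TSO → <0 0 0> <0 0 1> <0 1 0> <0 1 1> <1 1 0> <1 1 1> <2 0 0> <2 0 1> <2 1 0> <2 1 1>
under PSO → <0 0 0> <0 0 1> <0 1 0> <0 1 1> <1 0 0> <1 1 0> <1 1 1> <2 0 0> <2 0 1> <2 1 0> <2 1 1>
target <1 0 0> ∈ {PSO}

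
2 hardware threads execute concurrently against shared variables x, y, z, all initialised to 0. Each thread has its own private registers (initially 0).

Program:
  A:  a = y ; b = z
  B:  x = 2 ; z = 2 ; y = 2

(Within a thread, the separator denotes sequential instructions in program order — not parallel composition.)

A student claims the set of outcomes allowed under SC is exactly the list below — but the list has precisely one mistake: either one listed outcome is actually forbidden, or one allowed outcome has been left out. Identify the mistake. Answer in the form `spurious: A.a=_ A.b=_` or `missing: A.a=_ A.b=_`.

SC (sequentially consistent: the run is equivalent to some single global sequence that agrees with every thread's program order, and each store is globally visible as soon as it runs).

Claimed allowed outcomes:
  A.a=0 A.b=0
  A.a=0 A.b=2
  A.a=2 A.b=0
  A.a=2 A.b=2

spurious: A.a=2 A.b=0

outcome vector order: (A.a,A.b)
SC: 3 outcomes — {(0,0) (0,2) (2,2)}
claimed∖SC = {(2,0)}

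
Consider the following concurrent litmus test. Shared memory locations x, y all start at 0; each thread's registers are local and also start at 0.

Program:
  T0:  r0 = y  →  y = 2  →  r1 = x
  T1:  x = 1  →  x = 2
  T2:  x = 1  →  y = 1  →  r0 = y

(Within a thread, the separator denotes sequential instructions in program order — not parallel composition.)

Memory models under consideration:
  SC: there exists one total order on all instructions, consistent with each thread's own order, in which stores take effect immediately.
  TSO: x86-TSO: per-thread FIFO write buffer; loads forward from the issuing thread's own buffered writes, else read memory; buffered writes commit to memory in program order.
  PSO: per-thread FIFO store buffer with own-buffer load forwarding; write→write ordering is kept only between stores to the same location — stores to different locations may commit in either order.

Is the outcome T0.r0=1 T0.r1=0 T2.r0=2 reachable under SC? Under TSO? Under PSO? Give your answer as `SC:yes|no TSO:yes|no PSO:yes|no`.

SC:no TSO:no PSO:yes

outcome vector order: (T0.r0,T0.r1,T2.r0)
under SC → 0/0/1, 0/1/1, 0/1/2, 0/2/1, 0/2/2, 1/1/1, 1/1/2, 1/2/1, 1/2/2
under TSO → 0/0/1, 0/0/2, 0/1/1, 0/1/2, 0/2/1, 0/2/2, 1/1/1, 1/1/2, 1/2/1, 1/2/2
under PSO → 0/0/1, 0/0/2, 0/1/1, 0/1/2, 0/2/1, 0/2/2, 1/0/1, 1/0/2, 1/1/1, 1/1/2, 1/2/1, 1/2/2
target 1/0/2 ∈ {PSO}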